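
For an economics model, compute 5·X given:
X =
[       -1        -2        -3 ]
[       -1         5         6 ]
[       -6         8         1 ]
5X =
[       -5       -10       -15 ]
[       -5        25        30 ]
[      -30        40         5 ]

Scalar multiplication is elementwise: (5X)[i][j] = 5 * X[i][j].
  (5X)[0][0] = 5 * (-1) = -5
  (5X)[0][1] = 5 * (-2) = -10
  (5X)[0][2] = 5 * (-3) = -15
  (5X)[1][0] = 5 * (-1) = -5
  (5X)[1][1] = 5 * (5) = 25
  (5X)[1][2] = 5 * (6) = 30
  (5X)[2][0] = 5 * (-6) = -30
  (5X)[2][1] = 5 * (8) = 40
  (5X)[2][2] = 5 * (1) = 5
5X =
[       -5       -10       -15 ]
[       -5        25        30 ]
[      -30        40         5 ]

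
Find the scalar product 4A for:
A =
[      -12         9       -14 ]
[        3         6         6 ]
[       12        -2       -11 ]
4A =
[      -48        36       -56 ]
[       12        24        24 ]
[       48        -8       -44 ]

Scalar multiplication is elementwise: (4A)[i][j] = 4 * A[i][j].
  (4A)[0][0] = 4 * (-12) = -48
  (4A)[0][1] = 4 * (9) = 36
  (4A)[0][2] = 4 * (-14) = -56
  (4A)[1][0] = 4 * (3) = 12
  (4A)[1][1] = 4 * (6) = 24
  (4A)[1][2] = 4 * (6) = 24
  (4A)[2][0] = 4 * (12) = 48
  (4A)[2][1] = 4 * (-2) = -8
  (4A)[2][2] = 4 * (-11) = -44
4A =
[      -48        36       -56 ]
[       12        24        24 ]
[       48        -8       -44 ]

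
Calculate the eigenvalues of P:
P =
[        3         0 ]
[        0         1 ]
λ = 1, 3

Solve det(P - λI) = 0. For a 2×2 matrix the characteristic equation is λ² - (trace)λ + det = 0.
trace(P) = a + d = 3 + 1 = 4.
det(P) = a*d - b*c = (3)*(1) - (0)*(0) = 3 - 0 = 3.
Characteristic equation: λ² - (4)λ + (3) = 0.
Discriminant = (4)² - 4*(3) = 16 - 12 = 4.
λ = (4 ± √4) / 2 = (4 ± 2) / 2 = 1, 3.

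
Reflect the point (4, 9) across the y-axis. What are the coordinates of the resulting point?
(-4, 9)

Reflection across y-axis: (4, 9) → (-4, 9)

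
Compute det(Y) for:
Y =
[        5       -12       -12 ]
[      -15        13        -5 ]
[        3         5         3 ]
det(Y) = 1328

Expand along row 0 (cofactor expansion): det(Y) = a*(e*i - f*h) - b*(d*i - f*g) + c*(d*h - e*g), where the 3×3 is [[a, b, c], [d, e, f], [g, h, i]].
Minor M_00 = (13)*(3) - (-5)*(5) = 39 + 25 = 64.
Minor M_01 = (-15)*(3) - (-5)*(3) = -45 + 15 = -30.
Minor M_02 = (-15)*(5) - (13)*(3) = -75 - 39 = -114.
det(Y) = (5)*(64) - (-12)*(-30) + (-12)*(-114) = 320 - 360 + 1368 = 1328.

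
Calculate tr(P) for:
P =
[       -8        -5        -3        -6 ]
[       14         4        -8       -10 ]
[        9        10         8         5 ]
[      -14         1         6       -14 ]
tr(P) = -8 + 4 + 8 - 14 = -10

The trace of a square matrix is the sum of its diagonal entries.
Diagonal entries of P: P[0][0] = -8, P[1][1] = 4, P[2][2] = 8, P[3][3] = -14.
tr(P) = -8 + 4 + 8 - 14 = -10.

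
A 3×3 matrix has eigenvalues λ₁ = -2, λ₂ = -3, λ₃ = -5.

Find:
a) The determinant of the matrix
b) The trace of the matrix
det = -30, trace = -10

Two standard eigenvalue identities:
- det(A) equals the product of the eigenvalues (counted with multiplicity).
- trace(A) equals the sum of the eigenvalues.
det(A) = (-2)*(-3)*(-5) = -30.
trace(A) = -2 - 3 - 5 = -10.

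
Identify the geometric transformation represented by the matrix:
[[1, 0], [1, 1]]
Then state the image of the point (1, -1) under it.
vertical shear with factor 1; image of (1, -1) is (1, 0)

The matrix [[1, 0], [k, 1]] sends (x, y) to (x, 1x + y), leaving the x-coordinate fixed: a vertical shear.
The matrix [[1, 0], [1, 1]] represents: vertical shear with factor 1.
Applying it to (1, -1): [1·1 + 0·-1, 1·1 + 1·-1] = (1, 0).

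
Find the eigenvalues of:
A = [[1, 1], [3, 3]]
λ = 0, 4

Solve det(A - λI) = 0. For a 2×2 matrix this is λ² - (trace)λ + det = 0.
trace(A) = 1 + 3 = 4.
det(A) = (1)*(3) - (1)*(3) = 3 - 3 = 0.
Characteristic equation: λ² - (4)λ + (0) = 0.
Discriminant: (4)² - 4*(0) = 16 - 0 = 16.
Roots: λ = (4 ± √16) / 2 = 0, 4.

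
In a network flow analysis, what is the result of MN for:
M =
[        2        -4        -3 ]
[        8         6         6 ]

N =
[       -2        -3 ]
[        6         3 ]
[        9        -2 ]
MN =
[      -55       -12 ]
[       74       -18 ]

Matrix multiplication: (MN)[i][j] = sum over k of M[i][k] * N[k][j].
  (MN)[0][0] = (2)*(-2) + (-4)*(6) + (-3)*(9) = -55
  (MN)[0][1] = (2)*(-3) + (-4)*(3) + (-3)*(-2) = -12
  (MN)[1][0] = (8)*(-2) + (6)*(6) + (6)*(9) = 74
  (MN)[1][1] = (8)*(-3) + (6)*(3) + (6)*(-2) = -18
MN =
[      -55       -12 ]
[       74       -18 ]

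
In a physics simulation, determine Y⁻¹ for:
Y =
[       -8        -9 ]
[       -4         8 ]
det(Y) = -100
Y⁻¹ =
[    -2/25    -9/100 ]
[    -1/25      2/25 ]

For a 2×2 matrix Y = [[a, b], [c, d]] with det(Y) ≠ 0, Y⁻¹ = (1/det(Y)) * [[d, -b], [-c, a]].
det(Y) = (-8)*(8) - (-9)*(-4) = -64 - 36 = -100.
Y⁻¹ = (1/-100) * [[8, 9], [4, -8]].
Dividing each entry by -100 and reducing:
Y⁻¹ =
[    -2/25    -9/100 ]
[    -1/25      2/25 ]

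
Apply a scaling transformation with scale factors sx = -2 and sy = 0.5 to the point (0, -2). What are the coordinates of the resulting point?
(0, -1.0)

Scaling matrix:
[[-2, 0], [0, 0.50]]
Result: (0 × -2, -2 × 0.5) = (0, -1.0)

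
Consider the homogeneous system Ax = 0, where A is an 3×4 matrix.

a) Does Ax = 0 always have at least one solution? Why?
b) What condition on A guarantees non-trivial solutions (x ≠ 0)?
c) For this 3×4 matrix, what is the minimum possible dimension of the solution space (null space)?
a) Yes, x = 0 is always a solution. b) When A has linearly dependent columns (rank < n). c) Minimum nullity = 1.

a) x = 0 satisfies A·0 = 0, so the zero vector is always a solution.
b) Non-trivial solutions exist iff the columns of A are linearly dependent, equivalently rank(A) < n (the number of columns).
c) By rank-nullity, rank(A) + nullity(A) = n = 4. Since A has only 3 rows, rank(A) ≤ 3, so nullity(A) ≥ 4 - 3 = 1.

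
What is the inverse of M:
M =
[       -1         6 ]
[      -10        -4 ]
det(M) = 64
M⁻¹ =
[    -1/16     -3/32 ]
[     5/32     -1/64 ]

For a 2×2 matrix M = [[a, b], [c, d]] with det(M) ≠ 0, M⁻¹ = (1/det(M)) * [[d, -b], [-c, a]].
det(M) = (-1)*(-4) - (6)*(-10) = 4 + 60 = 64.
M⁻¹ = (1/64) * [[-4, -6], [10, -1]].
Dividing each entry by 64 and reducing:
M⁻¹ =
[    -1/16     -3/32 ]
[     5/32     -1/64 ]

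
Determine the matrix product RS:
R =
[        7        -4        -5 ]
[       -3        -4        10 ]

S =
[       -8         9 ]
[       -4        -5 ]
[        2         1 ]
RS =
[      -50        78 ]
[       60         3 ]

Matrix multiplication: (RS)[i][j] = sum over k of R[i][k] * S[k][j].
  (RS)[0][0] = (7)*(-8) + (-4)*(-4) + (-5)*(2) = -50
  (RS)[0][1] = (7)*(9) + (-4)*(-5) + (-5)*(1) = 78
  (RS)[1][0] = (-3)*(-8) + (-4)*(-4) + (10)*(2) = 60
  (RS)[1][1] = (-3)*(9) + (-4)*(-5) + (10)*(1) = 3
RS =
[      -50        78 ]
[       60         3 ]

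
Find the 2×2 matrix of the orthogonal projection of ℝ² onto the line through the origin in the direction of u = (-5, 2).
[[25/29, -10/29], [-10/29, 4/29]]

The orthogonal projection onto the line spanned by a nonzero vector u = (a, b) has matrix P = (u uᵀ) / (uᵀ u) = (1/(a² + b²)) · [[a², ab], [ab, b²]].
Here u = (-5, 2), so a² + b² = 25 + 4 = 29.
P = (1/29) · [[25, -10], [-10, 4]] = [[25/29, -10/29], [-10/29, 4/29]].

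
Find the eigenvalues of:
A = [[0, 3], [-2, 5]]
λ = 2, 3

Solve det(A - λI) = 0. For a 2×2 matrix this is λ² - (trace)λ + det = 0.
trace(A) = 0 + 5 = 5.
det(A) = (0)*(5) - (3)*(-2) = 0 + 6 = 6.
Characteristic equation: λ² - (5)λ + (6) = 0.
Discriminant: (5)² - 4*(6) = 25 - 24 = 1.
Roots: λ = (5 ± √1) / 2 = 2, 3.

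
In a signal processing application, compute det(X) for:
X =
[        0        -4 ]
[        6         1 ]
det(X) = 24

For a 2×2 matrix [[a, b], [c, d]], det = a*d - b*c.
det(X) = (0)*(1) - (-4)*(6) = 0 + 24 = 24.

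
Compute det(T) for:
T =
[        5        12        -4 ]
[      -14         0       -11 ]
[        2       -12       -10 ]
det(T) = -3276

Expand along row 0 (cofactor expansion): det(T) = a*(e*i - f*h) - b*(d*i - f*g) + c*(d*h - e*g), where the 3×3 is [[a, b, c], [d, e, f], [g, h, i]].
Minor M_00 = (0)*(-10) - (-11)*(-12) = 0 - 132 = -132.
Minor M_01 = (-14)*(-10) - (-11)*(2) = 140 + 22 = 162.
Minor M_02 = (-14)*(-12) - (0)*(2) = 168 - 0 = 168.
det(T) = (5)*(-132) - (12)*(162) + (-4)*(168) = -660 - 1944 - 672 = -3276.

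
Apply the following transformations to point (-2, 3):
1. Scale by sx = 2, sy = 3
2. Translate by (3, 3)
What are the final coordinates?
(-1, 12)

Step 1: Scale (-2, 3) by (sx, sy) = (2, 3) → (-4, 9)
Step 2: Translate by (3, 3) → (-1, 12)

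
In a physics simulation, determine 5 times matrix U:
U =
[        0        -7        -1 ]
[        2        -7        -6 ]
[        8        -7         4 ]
5U =
[        0       -35        -5 ]
[       10       -35       -30 ]
[       40       -35        20 ]

Scalar multiplication is elementwise: (5U)[i][j] = 5 * U[i][j].
  (5U)[0][0] = 5 * (0) = 0
  (5U)[0][1] = 5 * (-7) = -35
  (5U)[0][2] = 5 * (-1) = -5
  (5U)[1][0] = 5 * (2) = 10
  (5U)[1][1] = 5 * (-7) = -35
  (5U)[1][2] = 5 * (-6) = -30
  (5U)[2][0] = 5 * (8) = 40
  (5U)[2][1] = 5 * (-7) = -35
  (5U)[2][2] = 5 * (4) = 20
5U =
[        0       -35        -5 ]
[       10       -35       -30 ]
[       40       -35        20 ]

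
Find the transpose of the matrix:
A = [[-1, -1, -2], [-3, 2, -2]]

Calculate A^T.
[[-1, -3], [-1, 2], [-2, -2]]

The transpose sends entry (i,j) to (j,i); rows become columns.
Row 0 of A: [-1, -1, -2] -> column 0 of A^T.
Row 1 of A: [-3, 2, -2] -> column 1 of A^T.
A^T = [[-1, -3], [-1, 2], [-2, -2]]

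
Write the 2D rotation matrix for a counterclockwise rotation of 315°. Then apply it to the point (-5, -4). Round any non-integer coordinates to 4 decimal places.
R = [[√2/2, √2/2], [-√2/2, √2/2]]; R·(-5, -4) = (-6.3640, 0.7071)

Rotation matrix formula: R(θ) = [[cos θ, -sin θ], [sin θ, cos θ]]
For θ = 315°:
cos(315°) = √2/2
sin(315°) = -√2/2
R = [[√2/2, √2/2], [-√2/2, √2/2]]
Apply to (-5, -4): [√2/2·-5 + (√2/2)·-4, -√2/2·-5 + √2/2·-4] = (-6.3640, 0.7071)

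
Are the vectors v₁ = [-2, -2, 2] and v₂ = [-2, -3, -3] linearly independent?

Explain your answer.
Yes, linearly independent

Two vectors are linearly dependent iff one is a scalar multiple of the other.
No single scalar k satisfies v₂ = k·v₁ (the ratios of corresponding entries disagree), so v₁ and v₂ are linearly independent.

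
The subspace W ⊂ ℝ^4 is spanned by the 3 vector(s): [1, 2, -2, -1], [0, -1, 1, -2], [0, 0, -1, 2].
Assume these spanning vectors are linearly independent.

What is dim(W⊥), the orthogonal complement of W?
dim(W⊥) = 1

For any subspace W of ℝ^n, dim(W) + dim(W⊥) = n (the whole-space dimension).
Here the given 3 vectors are linearly independent, so dim(W) = 3.
Thus dim(W⊥) = n - dim(W) = 4 - 3 = 1.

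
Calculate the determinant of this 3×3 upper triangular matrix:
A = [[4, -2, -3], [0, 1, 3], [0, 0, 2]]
8

The determinant of a triangular matrix is the product of its diagonal entries (the off-diagonal entries above the diagonal do not affect it).
det(A) = (4) * (1) * (2) = 8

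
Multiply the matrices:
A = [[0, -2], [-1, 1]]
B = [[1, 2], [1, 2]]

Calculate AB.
[[-2, -4], [0, 0]]

Each entry (i,j) of AB = sum over k of A[i][k]*B[k][j].
(AB)[0][0] = (0)*(1) + (-2)*(1) = -2
(AB)[0][1] = (0)*(2) + (-2)*(2) = -4
(AB)[1][0] = (-1)*(1) + (1)*(1) = 0
(AB)[1][1] = (-1)*(2) + (1)*(2) = 0
AB = [[-2, -4], [0, 0]]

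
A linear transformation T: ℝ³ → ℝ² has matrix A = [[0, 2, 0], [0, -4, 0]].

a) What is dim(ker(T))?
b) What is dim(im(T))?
dim(ker) = 2, dim(im) = 1

Observe that row 2 = -2 × row 1 (so the rows are linearly dependent).
Thus rank(A) = 1 (only one linearly independent row).
dim(im(T)) = rank(A) = 1.
By the rank-nullity theorem applied to T: ℝ³ → ℝ², rank(A) + nullity(A) = 3 (the domain dimension), so dim(ker(T)) = 3 - 1 = 2.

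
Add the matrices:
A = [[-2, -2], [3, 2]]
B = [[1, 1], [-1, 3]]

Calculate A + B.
[[-1, -1], [2, 5]]

Add corresponding elements:
(-2)+(1)=-1
(-2)+(1)=-1
(3)+(-1)=2
(2)+(3)=5
A + B = [[-1, -1], [2, 5]]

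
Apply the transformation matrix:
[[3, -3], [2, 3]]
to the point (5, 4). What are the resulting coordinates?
(3, 22)

Matrix multiplication:
[[3, -3], [2, 3]] × [5, 4]ᵀ
= [3×5 + -3×4, 2×5 + 3×4]ᵀ
= [3.0000, 22.0000]ᵀ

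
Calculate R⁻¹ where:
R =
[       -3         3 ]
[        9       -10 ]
det(R) = 3
R⁻¹ =
[    -10/3        -1 ]
[       -3        -1 ]

For a 2×2 matrix R = [[a, b], [c, d]] with det(R) ≠ 0, R⁻¹ = (1/det(R)) * [[d, -b], [-c, a]].
det(R) = (-3)*(-10) - (3)*(9) = 30 - 27 = 3.
R⁻¹ = (1/3) * [[-10, -3], [-9, -3]].
Dividing each entry by 3 and reducing:
R⁻¹ =
[    -10/3        -1 ]
[       -3        -1 ]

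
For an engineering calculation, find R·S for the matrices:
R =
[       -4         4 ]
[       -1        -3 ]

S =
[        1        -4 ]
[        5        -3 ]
RS =
[       16         4 ]
[      -16        13 ]

Matrix multiplication: (RS)[i][j] = sum over k of R[i][k] * S[k][j].
  (RS)[0][0] = (-4)*(1) + (4)*(5) = 16
  (RS)[0][1] = (-4)*(-4) + (4)*(-3) = 4
  (RS)[1][0] = (-1)*(1) + (-3)*(5) = -16
  (RS)[1][1] = (-1)*(-4) + (-3)*(-3) = 13
RS =
[       16         4 ]
[      -16        13 ]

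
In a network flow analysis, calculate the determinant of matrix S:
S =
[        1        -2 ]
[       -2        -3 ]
det(S) = -7

For a 2×2 matrix [[a, b], [c, d]], det = a*d - b*c.
det(S) = (1)*(-3) - (-2)*(-2) = -3 - 4 = -7.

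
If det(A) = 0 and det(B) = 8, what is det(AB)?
0

Use the multiplicative property of determinants: det(AB) = det(A)*det(B).
det(AB) = (0)*(8) = 0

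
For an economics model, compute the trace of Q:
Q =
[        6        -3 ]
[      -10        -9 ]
tr(Q) = 6 - 9 = -3

The trace of a square matrix is the sum of its diagonal entries.
Diagonal entries of Q: Q[0][0] = 6, Q[1][1] = -9.
tr(Q) = 6 - 9 = -3.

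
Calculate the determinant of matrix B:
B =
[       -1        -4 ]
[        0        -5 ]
det(B) = 5

For a 2×2 matrix [[a, b], [c, d]], det = a*d - b*c.
det(B) = (-1)*(-5) - (-4)*(0) = 5 - 0 = 5.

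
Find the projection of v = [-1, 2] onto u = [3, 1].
[-3/10, -1/10]

The projection of v onto u is proj_u(v) = ((v·u) / (u·u)) · u.
v·u = (-1)*(3) + (2)*(1) = -1.
u·u = (3)*(3) + (1)*(1) = 10.
coefficient = -1 / 10 = -1/10.
proj_u(v) = -1/10 · [3, 1] = [-3/10, -1/10].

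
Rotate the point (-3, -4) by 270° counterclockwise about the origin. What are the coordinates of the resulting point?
(-4, 3)

Rotation matrix R(θ) = [[cos θ, -sin θ], [sin θ, cos θ]]; for θ = 270°:
R = [[0, 1], [-1, 0]]
Result: R × [-3, -4]ᵀ = [0·-3 + (1)·-4, -1·-3 + (0)·-4]ᵀ = (-4, 3)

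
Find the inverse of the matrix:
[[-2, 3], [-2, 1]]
[[1/4, -3/4], [1/2, -1/2]]

For [[a,b],[c,d]], inverse = (1/det)·[[d,-b],[-c,a]]
det = -2·1 - 3·-2 = 4
Inverse = (1/4)·[[1, -3], [2, -2]]
        = [[1/4, -3/4], [1/2, -1/2]]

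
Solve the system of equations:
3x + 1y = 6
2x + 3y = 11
x = 1, y = 3

Use elimination (row reduction):
Equation 1: 3x + 1y = 6.
Equation 2: 2x + 3y = 11.
Multiply Eq1 by 2 and Eq2 by 3: 6x + 2y = 12;  6x + 9y = 33.
Subtract: (7)y = 21, so y = 3.
Back-substitute into Eq1: 3x + 1*(3) = 6, so x = 1.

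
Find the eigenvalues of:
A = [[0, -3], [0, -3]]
λ = -3, 0

Solve det(A - λI) = 0. For a 2×2 matrix this is λ² - (trace)λ + det = 0.
trace(A) = 0 - 3 = -3.
det(A) = (0)*(-3) - (-3)*(0) = 0 - 0 = 0.
Characteristic equation: λ² - (-3)λ + (0) = 0.
Discriminant: (-3)² - 4*(0) = 9 - 0 = 9.
Roots: λ = (-3 ± √9) / 2 = -3, 0.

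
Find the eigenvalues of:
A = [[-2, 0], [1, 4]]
λ = -2, 4

Solve det(A - λI) = 0. For a 2×2 matrix this is λ² - (trace)λ + det = 0.
trace(A) = -2 + 4 = 2.
det(A) = (-2)*(4) - (0)*(1) = -8 - 0 = -8.
Characteristic equation: λ² - (2)λ + (-8) = 0.
Discriminant: (2)² - 4*(-8) = 4 + 32 = 36.
Roots: λ = (2 ± √36) / 2 = -2, 4.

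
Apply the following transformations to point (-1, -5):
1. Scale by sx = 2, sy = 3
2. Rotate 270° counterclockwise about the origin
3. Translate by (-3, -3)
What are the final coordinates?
(-18, -1)

Step 1: Scale → (-2, -15)
Step 2: Rotate 270° → (-15, 2)
Step 3: Translate → (-18, -1)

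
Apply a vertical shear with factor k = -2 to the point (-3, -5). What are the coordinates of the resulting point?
(-3, 1)

Shear matrix for vertical shear with factor k = -2:
[[1, 0], [-2, 1]]
Result: (-3, -5) → (-3, 1)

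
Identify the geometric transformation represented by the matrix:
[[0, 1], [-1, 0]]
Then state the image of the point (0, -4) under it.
rotation by 90° clockwise (i.e., 270° counterclockwise); image of (0, -4) is (-4, 0)

This matches the form [[cos θ, -sin θ], [sin θ, cos θ]] of a rotation matrix; reading off cos θ and sin θ gives the angle.
The matrix [[0, 1], [-1, 0]] represents: rotation by 90° clockwise (i.e., 270° counterclockwise).
Applying it to (0, -4): [0·0 + 1·-4, -1·0 + 0·-4] = (-4, 0).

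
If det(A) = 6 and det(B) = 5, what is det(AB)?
30

Use the multiplicative property of determinants: det(AB) = det(A)*det(B).
det(AB) = (6)*(5) = 30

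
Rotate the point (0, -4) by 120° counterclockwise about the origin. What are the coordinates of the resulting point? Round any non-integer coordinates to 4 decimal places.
(3.4641, 2.0000)

Rotation matrix R(θ) = [[cos θ, -sin θ], [sin θ, cos θ]]; for θ = 120°:
R = [[-1/2, -√3/2], [√3/2, -1/2]]
Result: R × [0, -4]ᵀ = [-1/2·0 + (-√3/2)·-4, √3/2·0 + (-1/2)·-4]ᵀ = (3.4641, 2.0000)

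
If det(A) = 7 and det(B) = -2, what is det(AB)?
-14

Use the multiplicative property of determinants: det(AB) = det(A)*det(B).
det(AB) = (7)*(-2) = -14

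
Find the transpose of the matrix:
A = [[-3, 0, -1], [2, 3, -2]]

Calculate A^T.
[[-3, 2], [0, 3], [-1, -2]]

The transpose sends entry (i,j) to (j,i); rows become columns.
Row 0 of A: [-3, 0, -1] -> column 0 of A^T.
Row 1 of A: [2, 3, -2] -> column 1 of A^T.
A^T = [[-3, 2], [0, 3], [-1, -2]]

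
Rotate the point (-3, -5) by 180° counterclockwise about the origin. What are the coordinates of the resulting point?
(3, 5)

Rotation matrix R(θ) = [[cos θ, -sin θ], [sin θ, cos θ]]; for θ = 180°:
R = [[-1, 0], [0, -1]]
Result: R × [-3, -5]ᵀ = [-1·-3 + (0)·-5, 0·-3 + (-1)·-5]ᵀ = (3, 5)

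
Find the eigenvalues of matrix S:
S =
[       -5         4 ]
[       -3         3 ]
λ = -3, 1

Solve det(S - λI) = 0. For a 2×2 matrix the characteristic equation is λ² - (trace)λ + det = 0.
trace(S) = a + d = -5 + 3 = -2.
det(S) = a*d - b*c = (-5)*(3) - (4)*(-3) = -15 + 12 = -3.
Characteristic equation: λ² - (-2)λ + (-3) = 0.
Discriminant = (-2)² - 4*(-3) = 4 + 12 = 16.
λ = (-2 ± √16) / 2 = (-2 ± 4) / 2 = -3, 1.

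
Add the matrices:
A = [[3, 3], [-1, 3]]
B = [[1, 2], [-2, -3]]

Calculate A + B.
[[4, 5], [-3, 0]]

Add corresponding elements:
(3)+(1)=4
(3)+(2)=5
(-1)+(-2)=-3
(3)+(-3)=0
A + B = [[4, 5], [-3, 0]]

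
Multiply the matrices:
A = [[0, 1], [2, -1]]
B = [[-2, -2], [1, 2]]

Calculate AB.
[[1, 2], [-5, -6]]

Each entry (i,j) of AB = sum over k of A[i][k]*B[k][j].
(AB)[0][0] = (0)*(-2) + (1)*(1) = 1
(AB)[0][1] = (0)*(-2) + (1)*(2) = 2
(AB)[1][0] = (2)*(-2) + (-1)*(1) = -5
(AB)[1][1] = (2)*(-2) + (-1)*(2) = -6
AB = [[1, 2], [-5, -6]]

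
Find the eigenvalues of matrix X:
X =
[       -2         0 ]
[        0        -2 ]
λ = -2, -2

Solve det(X - λI) = 0. For a 2×2 matrix the characteristic equation is λ² - (trace)λ + det = 0.
trace(X) = a + d = -2 - 2 = -4.
det(X) = a*d - b*c = (-2)*(-2) - (0)*(0) = 4 - 0 = 4.
Characteristic equation: λ² - (-4)λ + (4) = 0.
Discriminant = (-4)² - 4*(4) = 16 - 16 = 0.
λ = (-4 ± √0) / 2 = (-4 ± 0) / 2 = -2, -2.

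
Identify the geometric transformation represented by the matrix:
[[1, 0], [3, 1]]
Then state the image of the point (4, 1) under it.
vertical shear with factor 3; image of (4, 1) is (4, 13)

The matrix [[1, 0], [k, 1]] sends (x, y) to (x, 3x + y), leaving the x-coordinate fixed: a vertical shear.
The matrix [[1, 0], [3, 1]] represents: vertical shear with factor 3.
Applying it to (4, 1): [1·4 + 0·1, 3·4 + 1·1] = (4, 13).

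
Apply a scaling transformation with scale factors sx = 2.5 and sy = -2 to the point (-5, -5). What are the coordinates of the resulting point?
(-12.5, 10)

Scaling matrix:
[[2.50, 0], [0, -2]]
Result: (-5 × 2.5, -5 × -2) = (-12.5, 10)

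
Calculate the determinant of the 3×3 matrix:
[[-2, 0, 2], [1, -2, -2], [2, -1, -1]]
6

Expansion along first row:
det = -2·det([[-2,-2],[-1,-1]]) - 0·det([[1,-2],[2,-1]]) + 2·det([[1,-2],[2,-1]])
    = -2·(-2·-1 - -2·-1) - 0·(1·-1 - -2·2) + 2·(1·-1 - -2·2)
    = -2·0 - 0·3 + 2·3
    = 0 + 0 + 6 = 6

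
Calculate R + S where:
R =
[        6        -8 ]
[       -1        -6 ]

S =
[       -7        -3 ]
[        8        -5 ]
R + S =
[       -1       -11 ]
[        7       -11 ]

Matrix addition is elementwise: (R+S)[i][j] = R[i][j] + S[i][j].
  (R+S)[0][0] = (6) + (-7) = -1
  (R+S)[0][1] = (-8) + (-3) = -11
  (R+S)[1][0] = (-1) + (8) = 7
  (R+S)[1][1] = (-6) + (-5) = -11
R + S =
[       -1       -11 ]
[        7       -11 ]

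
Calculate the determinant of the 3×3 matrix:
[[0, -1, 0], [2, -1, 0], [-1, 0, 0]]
0

Expansion along first row:
det = 0·det([[-1,0],[0,0]]) - -1·det([[2,0],[-1,0]]) + 0·det([[2,-1],[-1,0]])
    = 0·(-1·0 - 0·0) - -1·(2·0 - 0·-1) + 0·(2·0 - -1·-1)
    = 0·0 - -1·0 + 0·-1
    = 0 + 0 + 0 = 0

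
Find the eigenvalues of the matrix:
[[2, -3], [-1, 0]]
λ = -1 and λ = 3

Characteristic equation: det(A - λI) = 0
λ² - (trace)λ + (det) = 0
λ² - (2)λ + (-3) = 0
λ² - 2λ - 3 = 0
Solving: λ = -1, 3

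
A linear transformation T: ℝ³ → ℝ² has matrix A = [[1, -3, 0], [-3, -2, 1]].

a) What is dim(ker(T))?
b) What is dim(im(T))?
dim(ker) = 1, dim(im) = 2

The two rows are not scalar multiples of one another (no single k satisfies row 2 = k × row 1), so they are linearly independent.
Thus rank(A) = 2.
dim(im(T)) = rank(A) = 2.
By the rank-nullity theorem applied to T: ℝ³ → ℝ², rank(A) + nullity(A) = 3 (the domain dimension), so dim(ker(T)) = 3 - 2 = 1.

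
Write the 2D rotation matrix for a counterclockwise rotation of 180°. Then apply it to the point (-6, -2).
R = [[-1, 0], [0, -1]]; R·(-6, -2) = (6, 2)

Rotation matrix formula: R(θ) = [[cos θ, -sin θ], [sin θ, cos θ]]
For θ = 180°:
cos(180°) = -1
sin(180°) = 0
R = [[-1, 0], [0, -1]]
Apply to (-6, -2): [-1·-6 + (0)·-2, 0·-6 + -1·-2] = (6, 2)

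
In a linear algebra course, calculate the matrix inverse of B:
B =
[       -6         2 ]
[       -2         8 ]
det(B) = -44
B⁻¹ =
[    -2/11      1/22 ]
[    -1/22      3/22 ]

For a 2×2 matrix B = [[a, b], [c, d]] with det(B) ≠ 0, B⁻¹ = (1/det(B)) * [[d, -b], [-c, a]].
det(B) = (-6)*(8) - (2)*(-2) = -48 + 4 = -44.
B⁻¹ = (1/-44) * [[8, -2], [2, -6]].
Dividing each entry by -44 and reducing:
B⁻¹ =
[    -2/11      1/22 ]
[    -1/22      3/22 ]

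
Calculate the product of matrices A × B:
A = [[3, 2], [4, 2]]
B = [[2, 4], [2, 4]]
[[10, 20], [12, 24]]

Matrix multiplication:
C[0][0] = 3×2 + 2×2 = 10
C[0][1] = 3×4 + 2×4 = 20
C[1][0] = 4×2 + 2×2 = 12
C[1][1] = 4×4 + 2×4 = 24
Result: [[10, 20], [12, 24]]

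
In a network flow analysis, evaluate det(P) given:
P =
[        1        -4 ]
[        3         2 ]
det(P) = 14

For a 2×2 matrix [[a, b], [c, d]], det = a*d - b*c.
det(P) = (1)*(2) - (-4)*(3) = 2 + 12 = 14.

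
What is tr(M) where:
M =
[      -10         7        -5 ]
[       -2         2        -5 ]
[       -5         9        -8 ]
tr(M) = -10 + 2 - 8 = -16

The trace of a square matrix is the sum of its diagonal entries.
Diagonal entries of M: M[0][0] = -10, M[1][1] = 2, M[2][2] = -8.
tr(M) = -10 + 2 - 8 = -16.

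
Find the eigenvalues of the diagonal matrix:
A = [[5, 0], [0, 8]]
λ₁ = 5, λ₂ = 8

The characteristic polynomial of A is det(A - λI) = (5 - λ)(8 - λ) = 0.
The roots are λ = 5 and λ = 8, so the eigenvalues are the diagonal entries.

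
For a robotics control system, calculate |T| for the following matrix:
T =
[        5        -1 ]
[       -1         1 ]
det(T) = 4

For a 2×2 matrix [[a, b], [c, d]], det = a*d - b*c.
det(T) = (5)*(1) - (-1)*(-1) = 5 - 1 = 4.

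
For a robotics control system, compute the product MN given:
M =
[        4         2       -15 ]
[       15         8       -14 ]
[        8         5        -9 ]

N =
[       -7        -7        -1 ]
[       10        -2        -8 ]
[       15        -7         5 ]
MN =
[     -233        73       -95 ]
[     -235       -23      -149 ]
[     -141        -3       -93 ]

Matrix multiplication: (MN)[i][j] = sum over k of M[i][k] * N[k][j].
  (MN)[0][0] = (4)*(-7) + (2)*(10) + (-15)*(15) = -233
  (MN)[0][1] = (4)*(-7) + (2)*(-2) + (-15)*(-7) = 73
  (MN)[0][2] = (4)*(-1) + (2)*(-8) + (-15)*(5) = -95
  (MN)[1][0] = (15)*(-7) + (8)*(10) + (-14)*(15) = -235
  (MN)[1][1] = (15)*(-7) + (8)*(-2) + (-14)*(-7) = -23
  (MN)[1][2] = (15)*(-1) + (8)*(-8) + (-14)*(5) = -149
  (MN)[2][0] = (8)*(-7) + (5)*(10) + (-9)*(15) = -141
  (MN)[2][1] = (8)*(-7) + (5)*(-2) + (-9)*(-7) = -3
  (MN)[2][2] = (8)*(-1) + (5)*(-8) + (-9)*(5) = -93
MN =
[     -233        73       -95 ]
[     -235       -23      -149 ]
[     -141        -3       -93 ]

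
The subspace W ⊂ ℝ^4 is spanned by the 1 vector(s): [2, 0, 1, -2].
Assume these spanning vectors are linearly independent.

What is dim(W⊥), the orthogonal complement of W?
dim(W⊥) = 3

For any subspace W of ℝ^n, dim(W) + dim(W⊥) = n (the whole-space dimension).
Here the given 1 vectors are linearly independent, so dim(W) = 1.
Thus dim(W⊥) = n - dim(W) = 4 - 1 = 3.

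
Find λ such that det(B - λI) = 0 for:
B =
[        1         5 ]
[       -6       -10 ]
λ = -5, -4

Solve det(B - λI) = 0. For a 2×2 matrix the characteristic equation is λ² - (trace)λ + det = 0.
trace(B) = a + d = 1 - 10 = -9.
det(B) = a*d - b*c = (1)*(-10) - (5)*(-6) = -10 + 30 = 20.
Characteristic equation: λ² - (-9)λ + (20) = 0.
Discriminant = (-9)² - 4*(20) = 81 - 80 = 1.
λ = (-9 ± √1) / 2 = (-9 ± 1) / 2 = -5, -4.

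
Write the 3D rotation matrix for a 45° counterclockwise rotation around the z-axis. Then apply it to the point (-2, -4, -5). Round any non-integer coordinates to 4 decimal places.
R = [[√2/2, -√2/2, 0], [√2/2, √2/2, 0], [0, 0, 1]]; R·(-2, -4, -5) = (1.4142, -4.2426, -5.0000)

Rotation matrix for 45° around z-axis:
cos(45°) = √2/2, sin(45°) = √2/2
R = [[√2/2, -√2/2, 0], [√2/2, √2/2, 0], [0, 0, 1]]
Apply to (-2, -4, -5): R·[-2, -4, -5]ᵀ = (1.4142, -4.2426, -5.0000)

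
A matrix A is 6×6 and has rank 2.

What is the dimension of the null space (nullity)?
4

The rank-nullity theorem for an m×n matrix states:
rank(A) + nullity(A) = n (the number of columns).
Here n = 6 and rank(A) = 2, so nullity(A) = 6 - 2 = 4.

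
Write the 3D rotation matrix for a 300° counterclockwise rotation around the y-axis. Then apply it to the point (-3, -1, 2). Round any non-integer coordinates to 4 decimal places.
R = [[1/2, 0, -√3/2], [0, 1, 0], [√3/2, 0, 1/2]]; R·(-3, -1, 2) = (-3.2321, -1.0000, -1.5981)

Rotation matrix for 300° around y-axis:
cos(300°) = 1/2, sin(300°) = -√3/2
R = [[1/2, 0, -√3/2], [0, 1, 0], [√3/2, 0, 1/2]]
Apply to (-3, -1, 2): R·[-3, -1, 2]ᵀ = (-3.2321, -1.0000, -1.5981)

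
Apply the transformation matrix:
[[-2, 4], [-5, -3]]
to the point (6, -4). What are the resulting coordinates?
(-28, -18)

Matrix multiplication:
[[-2, 4], [-5, -3]] × [6, -4]ᵀ
= [-2×6 + 4×-4, -5×6 + -3×-4]ᵀ
= [-28.0000, -18.0000]ᵀ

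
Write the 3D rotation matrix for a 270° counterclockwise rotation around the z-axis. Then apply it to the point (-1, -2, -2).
R = [[0, 1, 0], [-1, 0, 0], [0, 0, 1]]; R·(-1, -2, -2) = (-2, 1, -2)

Rotation matrix for 270° around z-axis:
cos(270°) = 0, sin(270°) = -1
R = [[0, 1, 0], [-1, 0, 0], [0, 0, 1]]
Apply to (-1, -2, -2): R·[-1, -2, -2]ᵀ = (-2, 1, -2)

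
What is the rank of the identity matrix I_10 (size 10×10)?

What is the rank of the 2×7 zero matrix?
rank(I_10) = 10, rank(0) = 0

The identity I_10 has 10 columns that are the standard basis vectors e_1, …, e_10. These are linearly independent, so all 10 columns are pivots and rank(I_10) = 10.
The 2×7 zero matrix has every entry zero, so every row is the zero row and there are no pivots; rank(0) = 0.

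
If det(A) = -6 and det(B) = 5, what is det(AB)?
-30

Use the multiplicative property of determinants: det(AB) = det(A)*det(B).
det(AB) = (-6)*(5) = -30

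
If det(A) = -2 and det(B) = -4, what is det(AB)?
8

Use the multiplicative property of determinants: det(AB) = det(A)*det(B).
det(AB) = (-2)*(-4) = 8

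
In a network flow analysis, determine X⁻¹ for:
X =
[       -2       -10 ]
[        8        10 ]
det(X) = 60
X⁻¹ =
[      1/6       1/6 ]
[    -2/15     -1/30 ]

For a 2×2 matrix X = [[a, b], [c, d]] with det(X) ≠ 0, X⁻¹ = (1/det(X)) * [[d, -b], [-c, a]].
det(X) = (-2)*(10) - (-10)*(8) = -20 + 80 = 60.
X⁻¹ = (1/60) * [[10, 10], [-8, -2]].
Dividing each entry by 60 and reducing:
X⁻¹ =
[      1/6       1/6 ]
[    -2/15     -1/30 ]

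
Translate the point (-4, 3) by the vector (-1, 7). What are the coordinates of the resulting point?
(-5, 10)

Translation by (-1, 7):
x' = -4 + -1 = -5
y' = 3 + 7 = 10
Homogeneous matrix: [[1, 0, -1], [0, 1, 7], [0, 0, 1]]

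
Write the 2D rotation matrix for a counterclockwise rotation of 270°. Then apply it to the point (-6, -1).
R = [[0, 1], [-1, 0]]; R·(-6, -1) = (-1, 6)

Rotation matrix formula: R(θ) = [[cos θ, -sin θ], [sin θ, cos θ]]
For θ = 270°:
cos(270°) = 0
sin(270°) = -1
R = [[0, 1], [-1, 0]]
Apply to (-6, -1): [0·-6 + (1)·-1, -1·-6 + 0·-1] = (-1, 6)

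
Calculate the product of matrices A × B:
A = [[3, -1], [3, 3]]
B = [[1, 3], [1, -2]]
[[2, 11], [6, 3]]

Matrix multiplication:
C[0][0] = 3×1 + -1×1 = 2
C[0][1] = 3×3 + -1×-2 = 11
C[1][0] = 3×1 + 3×1 = 6
C[1][1] = 3×3 + 3×-2 = 3
Result: [[2, 11], [6, 3]]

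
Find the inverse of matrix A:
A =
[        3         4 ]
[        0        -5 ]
det(A) = -15
A⁻¹ =
[      1/3      4/15 ]
[        0      -1/5 ]

For a 2×2 matrix A = [[a, b], [c, d]] with det(A) ≠ 0, A⁻¹ = (1/det(A)) * [[d, -b], [-c, a]].
det(A) = (3)*(-5) - (4)*(0) = -15 - 0 = -15.
A⁻¹ = (1/-15) * [[-5, -4], [0, 3]].
Dividing each entry by -15 and reducing:
A⁻¹ =
[      1/3      4/15 ]
[        0      -1/5 ]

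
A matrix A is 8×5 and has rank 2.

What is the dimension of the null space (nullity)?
3

The rank-nullity theorem for an m×n matrix states:
rank(A) + nullity(A) = n (the number of columns).
Here n = 5 and rank(A) = 2, so nullity(A) = 5 - 2 = 3.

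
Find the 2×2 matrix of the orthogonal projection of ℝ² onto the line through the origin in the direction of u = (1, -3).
[[1/10, -3/10], [-3/10, 9/10]]

The orthogonal projection onto the line spanned by a nonzero vector u = (a, b) has matrix P = (u uᵀ) / (uᵀ u) = (1/(a² + b²)) · [[a², ab], [ab, b²]].
Here u = (1, -3), so a² + b² = 1 + 9 = 10.
P = (1/10) · [[1, -3], [-3, 9]] = [[1/10, -3/10], [-3/10, 9/10]].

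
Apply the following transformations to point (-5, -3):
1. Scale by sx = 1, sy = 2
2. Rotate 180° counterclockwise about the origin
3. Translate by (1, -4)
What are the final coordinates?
(6, 2)

Step 1: Scale → (-5, -6)
Step 2: Rotate 180° → (5, 6)
Step 3: Translate → (6, 2)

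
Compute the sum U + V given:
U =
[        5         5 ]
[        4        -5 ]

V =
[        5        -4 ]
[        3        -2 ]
U + V =
[       10         1 ]
[        7        -7 ]

Matrix addition is elementwise: (U+V)[i][j] = U[i][j] + V[i][j].
  (U+V)[0][0] = (5) + (5) = 10
  (U+V)[0][1] = (5) + (-4) = 1
  (U+V)[1][0] = (4) + (3) = 7
  (U+V)[1][1] = (-5) + (-2) = -7
U + V =
[       10         1 ]
[        7        -7 ]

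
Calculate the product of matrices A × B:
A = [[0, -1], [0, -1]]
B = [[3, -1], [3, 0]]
[[-3, 0], [-3, 0]]

Matrix multiplication:
C[0][0] = 0×3 + -1×3 = -3
C[0][1] = 0×-1 + -1×0 = 0
C[1][0] = 0×3 + -1×3 = -3
C[1][1] = 0×-1 + -1×0 = 0
Result: [[-3, 0], [-3, 0]]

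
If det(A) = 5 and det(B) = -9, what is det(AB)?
-45

Use the multiplicative property of determinants: det(AB) = det(A)*det(B).
det(AB) = (5)*(-9) = -45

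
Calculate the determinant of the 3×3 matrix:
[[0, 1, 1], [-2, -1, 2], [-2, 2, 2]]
-6

Expansion along first row:
det = 0·det([[-1,2],[2,2]]) - 1·det([[-2,2],[-2,2]]) + 1·det([[-2,-1],[-2,2]])
    = 0·(-1·2 - 2·2) - 1·(-2·2 - 2·-2) + 1·(-2·2 - -1·-2)
    = 0·-6 - 1·0 + 1·-6
    = 0 + 0 + -6 = -6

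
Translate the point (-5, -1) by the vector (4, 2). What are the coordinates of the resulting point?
(-1, 1)

Translation by (4, 2):
x' = -5 + 4 = -1
y' = -1 + 2 = 1
Homogeneous matrix: [[1, 0, 4], [0, 1, 2], [0, 0, 1]]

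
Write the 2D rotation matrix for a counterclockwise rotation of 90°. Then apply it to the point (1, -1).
R = [[0, -1], [1, 0]]; R·(1, -1) = (1, 1)

Rotation matrix formula: R(θ) = [[cos θ, -sin θ], [sin θ, cos θ]]
For θ = 90°:
cos(90°) = 0
sin(90°) = 1
R = [[0, -1], [1, 0]]
Apply to (1, -1): [0·1 + (-1)·-1, 1·1 + 0·-1] = (1, 1)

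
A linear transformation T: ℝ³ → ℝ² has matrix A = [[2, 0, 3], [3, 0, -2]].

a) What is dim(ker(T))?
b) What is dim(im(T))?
dim(ker) = 1, dim(im) = 2

The two rows are not scalar multiples of one another (no single k satisfies row 2 = k × row 1), so they are linearly independent.
Thus rank(A) = 2.
dim(im(T)) = rank(A) = 2.
By the rank-nullity theorem applied to T: ℝ³ → ℝ², rank(A) + nullity(A) = 3 (the domain dimension), so dim(ker(T)) = 3 - 2 = 1.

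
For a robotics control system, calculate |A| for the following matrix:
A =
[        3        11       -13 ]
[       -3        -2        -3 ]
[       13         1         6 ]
det(A) = -557

Expand along row 0 (cofactor expansion): det(A) = a*(e*i - f*h) - b*(d*i - f*g) + c*(d*h - e*g), where the 3×3 is [[a, b, c], [d, e, f], [g, h, i]].
Minor M_00 = (-2)*(6) - (-3)*(1) = -12 + 3 = -9.
Minor M_01 = (-3)*(6) - (-3)*(13) = -18 + 39 = 21.
Minor M_02 = (-3)*(1) - (-2)*(13) = -3 + 26 = 23.
det(A) = (3)*(-9) - (11)*(21) + (-13)*(23) = -27 - 231 - 299 = -557.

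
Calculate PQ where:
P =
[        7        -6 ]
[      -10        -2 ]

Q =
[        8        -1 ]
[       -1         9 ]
PQ =
[       62       -61 ]
[      -78        -8 ]

Matrix multiplication: (PQ)[i][j] = sum over k of P[i][k] * Q[k][j].
  (PQ)[0][0] = (7)*(8) + (-6)*(-1) = 62
  (PQ)[0][1] = (7)*(-1) + (-6)*(9) = -61
  (PQ)[1][0] = (-10)*(8) + (-2)*(-1) = -78
  (PQ)[1][1] = (-10)*(-1) + (-2)*(9) = -8
PQ =
[       62       -61 ]
[      -78        -8 ]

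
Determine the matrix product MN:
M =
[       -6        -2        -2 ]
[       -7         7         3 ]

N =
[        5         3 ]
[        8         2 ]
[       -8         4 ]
MN =
[      -30       -30 ]
[       -3         5 ]

Matrix multiplication: (MN)[i][j] = sum over k of M[i][k] * N[k][j].
  (MN)[0][0] = (-6)*(5) + (-2)*(8) + (-2)*(-8) = -30
  (MN)[0][1] = (-6)*(3) + (-2)*(2) + (-2)*(4) = -30
  (MN)[1][0] = (-7)*(5) + (7)*(8) + (3)*(-8) = -3
  (MN)[1][1] = (-7)*(3) + (7)*(2) + (3)*(4) = 5
MN =
[      -30       -30 ]
[       -3         5 ]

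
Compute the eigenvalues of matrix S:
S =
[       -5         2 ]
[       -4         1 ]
λ = -3, -1

Solve det(S - λI) = 0. For a 2×2 matrix the characteristic equation is λ² - (trace)λ + det = 0.
trace(S) = a + d = -5 + 1 = -4.
det(S) = a*d - b*c = (-5)*(1) - (2)*(-4) = -5 + 8 = 3.
Characteristic equation: λ² - (-4)λ + (3) = 0.
Discriminant = (-4)² - 4*(3) = 16 - 12 = 4.
λ = (-4 ± √4) / 2 = (-4 ± 2) / 2 = -3, -1.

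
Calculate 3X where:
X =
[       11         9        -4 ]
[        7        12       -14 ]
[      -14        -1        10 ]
3X =
[       33        27       -12 ]
[       21        36       -42 ]
[      -42        -3        30 ]

Scalar multiplication is elementwise: (3X)[i][j] = 3 * X[i][j].
  (3X)[0][0] = 3 * (11) = 33
  (3X)[0][1] = 3 * (9) = 27
  (3X)[0][2] = 3 * (-4) = -12
  (3X)[1][0] = 3 * (7) = 21
  (3X)[1][1] = 3 * (12) = 36
  (3X)[1][2] = 3 * (-14) = -42
  (3X)[2][0] = 3 * (-14) = -42
  (3X)[2][1] = 3 * (-1) = -3
  (3X)[2][2] = 3 * (10) = 30
3X =
[       33        27       -12 ]
[       21        36       -42 ]
[      -42        -3        30 ]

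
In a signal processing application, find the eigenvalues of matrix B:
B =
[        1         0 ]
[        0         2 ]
λ = 1, 2

Solve det(B - λI) = 0. For a 2×2 matrix the characteristic equation is λ² - (trace)λ + det = 0.
trace(B) = a + d = 1 + 2 = 3.
det(B) = a*d - b*c = (1)*(2) - (0)*(0) = 2 - 0 = 2.
Characteristic equation: λ² - (3)λ + (2) = 0.
Discriminant = (3)² - 4*(2) = 9 - 8 = 1.
λ = (3 ± √1) / 2 = (3 ± 1) / 2 = 1, 2.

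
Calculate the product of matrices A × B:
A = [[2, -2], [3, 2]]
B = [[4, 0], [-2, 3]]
[[12, -6], [8, 6]]

Matrix multiplication:
C[0][0] = 2×4 + -2×-2 = 12
C[0][1] = 2×0 + -2×3 = -6
C[1][0] = 3×4 + 2×-2 = 8
C[1][1] = 3×0 + 2×3 = 6
Result: [[12, -6], [8, 6]]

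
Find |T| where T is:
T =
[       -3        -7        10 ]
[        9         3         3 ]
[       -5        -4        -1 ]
det(T) = -195

Expand along row 0 (cofactor expansion): det(T) = a*(e*i - f*h) - b*(d*i - f*g) + c*(d*h - e*g), where the 3×3 is [[a, b, c], [d, e, f], [g, h, i]].
Minor M_00 = (3)*(-1) - (3)*(-4) = -3 + 12 = 9.
Minor M_01 = (9)*(-1) - (3)*(-5) = -9 + 15 = 6.
Minor M_02 = (9)*(-4) - (3)*(-5) = -36 + 15 = -21.
det(T) = (-3)*(9) - (-7)*(6) + (10)*(-21) = -27 + 42 - 210 = -195.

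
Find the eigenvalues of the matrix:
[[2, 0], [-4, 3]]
λ = 2 and λ = 3

Characteristic equation: det(A - λI) = 0
λ² - (trace)λ + (det) = 0
λ² - (5)λ + (6) = 0
λ² - 5λ + 6 = 0
Solving: λ = 2, 3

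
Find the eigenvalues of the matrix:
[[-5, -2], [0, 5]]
λ = -5 and λ = 5

Characteristic equation: det(A - λI) = 0
λ² - (trace)λ + (det) = 0
λ² - (0)λ + (-25) = 0
λ² - 0λ - 25 = 0
Solving: λ = -5, 5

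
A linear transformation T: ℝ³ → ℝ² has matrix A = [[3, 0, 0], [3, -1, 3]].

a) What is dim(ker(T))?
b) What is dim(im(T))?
dim(ker) = 1, dim(im) = 2

The two rows are not scalar multiples of one another (no single k satisfies row 2 = k × row 1), so they are linearly independent.
Thus rank(A) = 2.
dim(im(T)) = rank(A) = 2.
By the rank-nullity theorem applied to T: ℝ³ → ℝ², rank(A) + nullity(A) = 3 (the domain dimension), so dim(ker(T)) = 3 - 2 = 1.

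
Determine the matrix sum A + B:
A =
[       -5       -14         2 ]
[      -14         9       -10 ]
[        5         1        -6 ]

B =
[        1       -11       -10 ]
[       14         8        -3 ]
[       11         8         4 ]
A + B =
[       -4       -25        -8 ]
[        0        17       -13 ]
[       16         9        -2 ]

Matrix addition is elementwise: (A+B)[i][j] = A[i][j] + B[i][j].
  (A+B)[0][0] = (-5) + (1) = -4
  (A+B)[0][1] = (-14) + (-11) = -25
  (A+B)[0][2] = (2) + (-10) = -8
  (A+B)[1][0] = (-14) + (14) = 0
  (A+B)[1][1] = (9) + (8) = 17
  (A+B)[1][2] = (-10) + (-3) = -13
  (A+B)[2][0] = (5) + (11) = 16
  (A+B)[2][1] = (1) + (8) = 9
  (A+B)[2][2] = (-6) + (4) = -2
A + B =
[       -4       -25        -8 ]
[        0        17       -13 ]
[       16         9        -2 ]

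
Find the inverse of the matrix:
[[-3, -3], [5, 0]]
[[0, 1/5], [-1/3, -1/5]]

For [[a,b],[c,d]], inverse = (1/det)·[[d,-b],[-c,a]]
det = -3·0 - -3·5 = 15
Inverse = (1/15)·[[0, 3], [-5, -3]]
        = [[0, 1/5], [-1/3, -1/5]]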